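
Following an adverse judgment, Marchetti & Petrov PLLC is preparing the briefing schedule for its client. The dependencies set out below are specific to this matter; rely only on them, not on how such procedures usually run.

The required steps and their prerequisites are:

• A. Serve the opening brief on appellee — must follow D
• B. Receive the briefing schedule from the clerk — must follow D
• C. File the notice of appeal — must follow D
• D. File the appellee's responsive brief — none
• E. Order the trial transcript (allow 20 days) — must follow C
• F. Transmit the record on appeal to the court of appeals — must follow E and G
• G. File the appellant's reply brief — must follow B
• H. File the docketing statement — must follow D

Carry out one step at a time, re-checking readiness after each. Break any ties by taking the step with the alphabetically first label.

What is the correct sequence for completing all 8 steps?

D, A, B, C, E, G, F, H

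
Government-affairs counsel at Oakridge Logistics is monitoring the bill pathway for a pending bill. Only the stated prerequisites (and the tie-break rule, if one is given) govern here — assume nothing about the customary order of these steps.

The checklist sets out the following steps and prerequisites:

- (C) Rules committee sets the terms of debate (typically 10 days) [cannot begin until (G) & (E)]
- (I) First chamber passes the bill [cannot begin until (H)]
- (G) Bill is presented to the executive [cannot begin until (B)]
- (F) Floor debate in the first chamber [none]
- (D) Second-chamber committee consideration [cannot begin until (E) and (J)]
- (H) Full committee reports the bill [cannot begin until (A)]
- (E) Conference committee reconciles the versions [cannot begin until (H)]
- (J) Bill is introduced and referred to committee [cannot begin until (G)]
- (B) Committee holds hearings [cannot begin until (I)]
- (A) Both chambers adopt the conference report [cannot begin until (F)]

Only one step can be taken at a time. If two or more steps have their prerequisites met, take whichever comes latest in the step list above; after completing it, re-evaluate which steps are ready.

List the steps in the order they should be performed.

(F) has no prerequisites → (F) first.
(A) needed (F), now all done → (A).
(H) needed (A), now all done → (H).
(E) and (I) are both available; (E) is listed later → (E).
(I) needed (H), now all done → (I).
(B) needed (I), now all done → (B).
That leaves (G) as the only ready step → (G).
Ready: (J) and (C). (J) is listed later → (J).
(D) now also ready, so the ready set is {(D), (C)}; (D) is listed later → (D).
(C) needed (E) and (G), now all done → (C).

(F), (A), (H), (E), (I), (B), (G), (J), (D), (C)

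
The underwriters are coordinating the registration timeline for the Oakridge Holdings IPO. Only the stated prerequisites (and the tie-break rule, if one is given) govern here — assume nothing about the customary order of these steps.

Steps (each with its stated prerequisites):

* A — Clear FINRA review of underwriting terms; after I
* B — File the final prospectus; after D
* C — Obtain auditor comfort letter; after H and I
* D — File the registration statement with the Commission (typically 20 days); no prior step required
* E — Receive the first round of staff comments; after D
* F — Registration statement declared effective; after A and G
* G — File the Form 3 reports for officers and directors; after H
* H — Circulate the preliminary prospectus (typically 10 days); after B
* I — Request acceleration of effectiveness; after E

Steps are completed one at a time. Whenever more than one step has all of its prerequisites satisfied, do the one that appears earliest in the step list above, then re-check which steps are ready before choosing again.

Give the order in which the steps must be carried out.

D B E H G I A C F

Only D has no prerequisites, so it is first.
Now B and E have their prerequisites met. B is listed earlier, so B next.
E and H are both available; E is listed earlier → E.
I now also ready, so the ready set is {H, I}; H is listed earlier → H.
G now also ready, so the ready set is {G, I}; G is listed earlier → G.
I needed E, now all done → I.
A and C are both available; A is listed earlier → A.
C and F are both available; C is listed earlier → C.
Next only F has its prerequisites met → F.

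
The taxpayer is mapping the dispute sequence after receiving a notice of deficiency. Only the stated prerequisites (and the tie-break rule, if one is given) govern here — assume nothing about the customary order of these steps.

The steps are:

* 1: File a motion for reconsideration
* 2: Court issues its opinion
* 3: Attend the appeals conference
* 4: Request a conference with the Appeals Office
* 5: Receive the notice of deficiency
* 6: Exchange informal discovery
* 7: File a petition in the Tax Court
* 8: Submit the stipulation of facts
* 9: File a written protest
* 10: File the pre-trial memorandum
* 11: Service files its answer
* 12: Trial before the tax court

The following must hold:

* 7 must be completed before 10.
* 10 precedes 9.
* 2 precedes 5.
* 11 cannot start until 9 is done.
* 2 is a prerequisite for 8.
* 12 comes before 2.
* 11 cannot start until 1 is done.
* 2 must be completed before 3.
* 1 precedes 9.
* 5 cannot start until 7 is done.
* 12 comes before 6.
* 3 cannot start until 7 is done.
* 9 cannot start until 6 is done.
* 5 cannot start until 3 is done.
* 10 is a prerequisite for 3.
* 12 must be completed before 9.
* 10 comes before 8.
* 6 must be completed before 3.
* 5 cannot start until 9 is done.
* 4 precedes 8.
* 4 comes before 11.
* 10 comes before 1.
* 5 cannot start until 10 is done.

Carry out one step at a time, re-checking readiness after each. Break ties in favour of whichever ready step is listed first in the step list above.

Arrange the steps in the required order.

4 → 7 → 10 → 1 → 12 → 2 → 6 → 3 → 8 → 9 → 5 → 11

Nothing is required for 4, 7 and 12. 4 is listed earlier → 4 first.
Now 7 and 12 have their prerequisites met. 7 is listed earlier, so 7 next.
Ready: 10 and 12. 10 is listed earlier → 10.
Ready: 1 and 12. 1 is listed earlier → 1.
Next only 12 has its prerequisites met → 12.
Ready: 2 and 6. 2 is listed earlier → 2.
Now 6 and 8 have their prerequisites met. 6 is listed earlier, so 6 next.
Ready: 3, 8 and 9. 3 is listed earlier → 3.
8 and 9 are both available; 8 is listed earlier → 8.
9 needed 1, 6, 10 and 12, now all done → 9.
5 and 11 are both available; 5 is listed earlier → 5.
11 is the only step now ready → 11.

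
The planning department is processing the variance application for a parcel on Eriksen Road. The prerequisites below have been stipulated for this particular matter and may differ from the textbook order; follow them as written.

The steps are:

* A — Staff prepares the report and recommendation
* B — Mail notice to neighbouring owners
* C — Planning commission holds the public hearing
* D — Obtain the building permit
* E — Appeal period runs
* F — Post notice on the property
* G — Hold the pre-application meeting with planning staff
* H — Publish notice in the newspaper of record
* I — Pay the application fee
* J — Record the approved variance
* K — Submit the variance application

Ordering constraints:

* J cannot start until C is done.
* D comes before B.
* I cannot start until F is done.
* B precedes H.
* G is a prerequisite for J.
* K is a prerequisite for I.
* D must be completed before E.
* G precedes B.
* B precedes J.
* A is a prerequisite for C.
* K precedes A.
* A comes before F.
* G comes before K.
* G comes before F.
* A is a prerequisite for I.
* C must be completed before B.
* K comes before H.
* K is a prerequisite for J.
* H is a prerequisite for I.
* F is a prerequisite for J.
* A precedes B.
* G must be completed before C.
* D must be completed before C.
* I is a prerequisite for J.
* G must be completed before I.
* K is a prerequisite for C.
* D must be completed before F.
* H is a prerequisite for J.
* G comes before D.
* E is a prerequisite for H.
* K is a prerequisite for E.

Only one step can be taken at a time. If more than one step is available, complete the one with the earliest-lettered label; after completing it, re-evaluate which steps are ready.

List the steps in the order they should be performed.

G, D, K, A, C, B, E, F, H, I, J

Only G has no prerequisites, so it is first.
Now D and K have their prerequisites met. D has the earlier label, so D next.
K needed G, now all done → K.
A and E are both available; A has the earlier label → A.
Ready: C, E and F. C has the earlier label → C.
Ready: B, E and F. B has the earlier label → B.
Now E and F have their prerequisites met. E has the earlier label, so E next.
H now also ready, so the ready set is {F, H}; F has the earlier label → F.
Next only H has its prerequisites met → H.
I is the only step now ready → I.
J needed B, C, F, G, H, I and K, now all done → J.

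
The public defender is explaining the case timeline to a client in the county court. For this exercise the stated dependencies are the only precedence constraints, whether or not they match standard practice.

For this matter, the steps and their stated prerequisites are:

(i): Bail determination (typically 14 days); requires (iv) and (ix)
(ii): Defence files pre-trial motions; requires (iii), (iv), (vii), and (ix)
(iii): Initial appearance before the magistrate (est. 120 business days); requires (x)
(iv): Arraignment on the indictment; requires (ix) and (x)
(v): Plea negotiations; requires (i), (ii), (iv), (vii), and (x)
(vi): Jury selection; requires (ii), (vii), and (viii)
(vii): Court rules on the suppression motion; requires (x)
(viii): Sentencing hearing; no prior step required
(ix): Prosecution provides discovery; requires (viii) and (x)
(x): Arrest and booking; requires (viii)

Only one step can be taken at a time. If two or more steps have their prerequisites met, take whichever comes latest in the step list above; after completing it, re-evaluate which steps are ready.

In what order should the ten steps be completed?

(viii) → (x) → (ix) → (vii) → (iv) → (iii) → (ii) → (vi) → (i) → (v)

Only (viii) has no prerequisites, so it is first.
(x) needed (viii), now all done → (x).
(ix), (vii) and (iii) are all available; (ix) is listed later → (ix).
(vii), (iv) and (iii) are all available; (vii) is listed later → (vii).
Now (iv) and (iii) have their prerequisites met. (iv) is listed later, so (iv) next.
(i) now also ready, so the ready set is {(iii), (i)}; (iii) is listed later → (iii).
Now (ii) and (i) have their prerequisites met. (ii) is listed later, so (ii) next.
Now (vi) and (i) have their prerequisites met. (vi) is listed later, so (vi) next.
(i) is the only step now ready → (i).
That leaves (v) as the only ready step → (v).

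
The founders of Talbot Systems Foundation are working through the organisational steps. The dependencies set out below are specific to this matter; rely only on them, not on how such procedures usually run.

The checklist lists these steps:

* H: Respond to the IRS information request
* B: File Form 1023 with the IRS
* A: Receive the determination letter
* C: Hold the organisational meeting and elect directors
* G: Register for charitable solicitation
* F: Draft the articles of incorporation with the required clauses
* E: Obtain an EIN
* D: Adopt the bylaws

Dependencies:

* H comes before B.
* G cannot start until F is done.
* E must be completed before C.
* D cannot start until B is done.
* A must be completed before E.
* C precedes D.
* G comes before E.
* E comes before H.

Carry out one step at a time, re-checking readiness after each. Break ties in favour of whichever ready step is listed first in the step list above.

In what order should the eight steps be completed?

A → F → G → E → H → B → C → D

A and F have no prerequisites; A is listed earlier, so A is first.
That leaves F as the only ready step → F.
Next only G has its prerequisites met → G.
E is the only step now ready → E.
Ready: H and C. H is listed earlier → H.
B now also ready, so the ready set is {B, C}; B is listed earlier → B.
Next only C has its prerequisites met → C.
That leaves D as the only ready step → D.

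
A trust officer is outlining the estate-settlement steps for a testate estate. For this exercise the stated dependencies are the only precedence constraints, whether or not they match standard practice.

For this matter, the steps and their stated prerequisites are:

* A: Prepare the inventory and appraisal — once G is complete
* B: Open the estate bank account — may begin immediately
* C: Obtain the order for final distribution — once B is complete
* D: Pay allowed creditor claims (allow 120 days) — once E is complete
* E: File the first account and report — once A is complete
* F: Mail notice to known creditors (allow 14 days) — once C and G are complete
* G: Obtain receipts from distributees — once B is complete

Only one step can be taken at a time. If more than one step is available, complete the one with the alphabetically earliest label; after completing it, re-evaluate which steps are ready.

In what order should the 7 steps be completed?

B, C, G, A, E, D, F

B is the only step with nothing outstanding, so it goes first.
C and G are both available; C has the earlier label → C.
Next only G has its prerequisites met → G.
Ready: A and F. A has the earlier label → A.
E now also ready, so the ready set is {E, F}; E has the earlier label → E.
D and F are both available; D has the earlier label → D.
Next only F has its prerequisites met → F.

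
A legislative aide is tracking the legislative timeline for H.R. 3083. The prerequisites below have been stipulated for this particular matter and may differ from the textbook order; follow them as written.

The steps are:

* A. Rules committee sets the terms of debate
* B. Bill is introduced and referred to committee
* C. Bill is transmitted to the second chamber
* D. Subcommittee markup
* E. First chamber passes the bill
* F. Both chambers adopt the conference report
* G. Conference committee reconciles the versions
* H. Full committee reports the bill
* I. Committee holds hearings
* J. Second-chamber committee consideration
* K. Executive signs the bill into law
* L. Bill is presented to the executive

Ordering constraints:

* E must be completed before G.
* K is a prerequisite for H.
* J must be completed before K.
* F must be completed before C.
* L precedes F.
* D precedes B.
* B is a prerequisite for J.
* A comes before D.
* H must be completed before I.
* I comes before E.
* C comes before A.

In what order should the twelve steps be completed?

L F C A D B J K H I E G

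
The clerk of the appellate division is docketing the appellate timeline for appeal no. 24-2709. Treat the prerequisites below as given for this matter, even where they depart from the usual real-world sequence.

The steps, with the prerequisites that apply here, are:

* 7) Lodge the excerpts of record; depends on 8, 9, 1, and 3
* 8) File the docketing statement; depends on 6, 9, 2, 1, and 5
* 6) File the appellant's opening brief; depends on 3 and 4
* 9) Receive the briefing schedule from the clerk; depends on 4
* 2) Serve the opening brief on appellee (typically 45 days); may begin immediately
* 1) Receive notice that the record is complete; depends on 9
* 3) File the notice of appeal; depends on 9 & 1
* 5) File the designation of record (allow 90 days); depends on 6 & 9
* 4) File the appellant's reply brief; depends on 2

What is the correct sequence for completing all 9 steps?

2 → 4 → 9 → 1 → 3 → 6 → 5 → 8 → 7

2 has no prerequisites → 2 first.
4 is the only step now ready → 4.
That leaves 9 as the only ready step → 9.
1 needed 9, now all done → 1.
3 is the only step now ready → 3.
Next only 6 has its prerequisites met → 6.
Next only 5 has its prerequisites met → 5.
Next only 8 has its prerequisites met → 8.
7 is the only step now ready → 7.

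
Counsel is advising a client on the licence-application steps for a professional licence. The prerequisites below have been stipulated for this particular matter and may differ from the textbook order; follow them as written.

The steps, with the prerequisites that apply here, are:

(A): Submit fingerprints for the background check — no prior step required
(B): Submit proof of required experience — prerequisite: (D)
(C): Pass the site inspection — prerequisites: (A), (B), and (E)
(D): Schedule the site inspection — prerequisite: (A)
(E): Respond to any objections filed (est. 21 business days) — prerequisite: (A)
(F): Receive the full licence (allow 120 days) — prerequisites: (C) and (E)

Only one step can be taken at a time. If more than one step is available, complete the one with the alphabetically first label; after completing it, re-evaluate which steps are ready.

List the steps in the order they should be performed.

(A) is the only step with nothing outstanding, so it goes first.
Now (D) and (E) have their prerequisites met. (D) has the earlier label, so (D) next.
(B) and (E) are both available; (B) has the earlier label → (B).
(E) needed (A), now all done → (E).
(C) is the only step now ready → (C).
That leaves (F) as the only ready step → (F).

(A), (D), (B), (E), (C), (F)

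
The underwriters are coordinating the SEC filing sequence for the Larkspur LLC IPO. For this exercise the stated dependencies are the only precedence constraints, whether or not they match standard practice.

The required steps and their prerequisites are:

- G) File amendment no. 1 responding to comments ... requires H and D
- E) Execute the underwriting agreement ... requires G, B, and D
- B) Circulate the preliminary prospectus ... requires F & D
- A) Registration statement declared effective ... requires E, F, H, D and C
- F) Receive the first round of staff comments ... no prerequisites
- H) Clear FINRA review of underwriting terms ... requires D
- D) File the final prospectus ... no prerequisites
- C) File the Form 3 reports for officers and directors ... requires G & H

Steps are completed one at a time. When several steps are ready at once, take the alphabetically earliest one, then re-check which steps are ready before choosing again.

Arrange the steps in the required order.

D F B H G C E A

D and F have no prerequisites; D has the earlier label, so D is first.
H now also ready, so the ready set is {F, H}; F has the earlier label → F.
B now also ready, so the ready set is {B, H}; B has the earlier label → B.
H needed D, now all done → H.
G needed D and H, now all done → G.
C and E are both available; C has the earlier label → C.
Next only E has its prerequisites met → E.
A is the only step now ready → A.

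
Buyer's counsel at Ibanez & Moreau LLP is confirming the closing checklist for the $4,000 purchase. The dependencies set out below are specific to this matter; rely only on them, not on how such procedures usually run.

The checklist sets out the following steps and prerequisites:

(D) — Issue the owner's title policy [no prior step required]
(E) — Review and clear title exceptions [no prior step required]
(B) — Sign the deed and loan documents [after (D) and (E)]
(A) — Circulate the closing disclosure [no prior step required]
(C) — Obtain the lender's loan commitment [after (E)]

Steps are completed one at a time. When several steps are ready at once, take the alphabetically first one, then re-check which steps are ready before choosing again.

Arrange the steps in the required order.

Nothing is required for (A), (D) and (E). (A) has the earlier label → (A) first.
Ready: (D) and (E). (D) has the earlier label → (D).
(E) is the only step now ready → (E).
Now (B) and (C) have their prerequisites met. (B) has the earlier label, so (B) next.
(C) needed (E), now all done → (C).

(A), (D), (E), (B), (C)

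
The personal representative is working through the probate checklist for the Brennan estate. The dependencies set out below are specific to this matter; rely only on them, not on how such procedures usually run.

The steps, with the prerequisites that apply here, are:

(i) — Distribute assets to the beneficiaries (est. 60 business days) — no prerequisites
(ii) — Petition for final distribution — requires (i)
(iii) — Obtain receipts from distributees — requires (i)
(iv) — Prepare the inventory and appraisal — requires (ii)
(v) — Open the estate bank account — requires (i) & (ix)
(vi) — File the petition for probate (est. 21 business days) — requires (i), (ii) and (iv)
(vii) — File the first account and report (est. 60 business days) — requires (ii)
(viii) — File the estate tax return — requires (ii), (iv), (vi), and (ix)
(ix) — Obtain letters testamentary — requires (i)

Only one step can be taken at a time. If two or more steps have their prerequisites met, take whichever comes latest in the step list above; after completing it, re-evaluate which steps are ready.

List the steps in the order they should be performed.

(i), (ix), (v), (iii), (ii), (vii), (iv), (vi), (viii)

Only (i) has no prerequisites, so it is first.
Now (ix), (iii) and (ii) have their prerequisites met. (ix) is listed later, so (ix) next.
(v) now also ready, so the ready set is {(v), (iii), (ii)}; (v) is listed later → (v).
Now (iii) and (ii) have their prerequisites met. (iii) is listed later, so (iii) next.
(ii) needed (i), now all done → (ii).
(vii) and (iv) are both available; (vii) is listed later → (vii).
That leaves (iv) as the only ready step → (iv).
(vi) needed (iv), (ii) and (i), now all done → (vi).
(viii) is the only step now ready → (viii).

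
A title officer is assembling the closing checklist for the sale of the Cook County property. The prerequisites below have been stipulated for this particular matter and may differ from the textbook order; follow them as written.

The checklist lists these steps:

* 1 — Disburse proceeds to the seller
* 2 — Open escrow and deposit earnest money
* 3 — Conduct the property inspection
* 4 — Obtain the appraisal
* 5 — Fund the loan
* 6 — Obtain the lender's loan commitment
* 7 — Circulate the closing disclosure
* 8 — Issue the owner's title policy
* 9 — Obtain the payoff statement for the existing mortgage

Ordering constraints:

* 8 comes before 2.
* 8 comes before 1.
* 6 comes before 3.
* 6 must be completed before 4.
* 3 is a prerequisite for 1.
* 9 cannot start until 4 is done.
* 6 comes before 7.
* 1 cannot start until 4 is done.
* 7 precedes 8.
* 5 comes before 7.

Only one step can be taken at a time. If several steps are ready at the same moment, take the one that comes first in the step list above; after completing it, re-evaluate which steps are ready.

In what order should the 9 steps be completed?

5 → 6 → 3 → 4 → 7 → 8 → 1 → 2 → 9

5 and 6 have no prerequisites; 5 is listed earlier, so 5 is first.
6 is the only step now ready → 6.
3, 4 and 7 are all available; 3 is listed earlier → 3.
Ready: 4 and 7. 4 is listed earlier → 4.
Now 7 and 9 have their prerequisites met. 7 is listed earlier, so 7 next.
8 now also ready, so the ready set is {8, 9}; 8 is listed earlier → 8.
1 and 2 now also ready, so the ready set is {1, 2, 9}; 1 is listed earlier → 1.
2 and 9 are both available; 2 is listed earlier → 2.
Next only 9 has its prerequisites met → 9.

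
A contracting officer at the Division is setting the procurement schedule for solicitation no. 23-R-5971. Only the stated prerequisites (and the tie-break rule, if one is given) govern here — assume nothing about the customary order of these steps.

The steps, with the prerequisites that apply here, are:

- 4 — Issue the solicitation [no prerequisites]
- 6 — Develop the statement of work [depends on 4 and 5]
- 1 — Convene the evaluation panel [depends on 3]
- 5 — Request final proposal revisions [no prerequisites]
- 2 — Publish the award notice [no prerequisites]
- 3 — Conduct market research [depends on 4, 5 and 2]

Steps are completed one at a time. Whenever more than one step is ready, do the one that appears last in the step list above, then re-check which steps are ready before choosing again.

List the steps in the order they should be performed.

2, 5, 4, 3, 1, 6

Nothing is required for 2, 5 and 4. 2 is listed later → 2 first.
Ready: 5 and 4. 5 is listed later → 5.
Next only 4 has its prerequisites met → 4.
Now 3 and 6 have their prerequisites met. 3 is listed later, so 3 next.
1 and 6 are both available; 1 is listed later → 1.
Next only 6 has its prerequisites met → 6.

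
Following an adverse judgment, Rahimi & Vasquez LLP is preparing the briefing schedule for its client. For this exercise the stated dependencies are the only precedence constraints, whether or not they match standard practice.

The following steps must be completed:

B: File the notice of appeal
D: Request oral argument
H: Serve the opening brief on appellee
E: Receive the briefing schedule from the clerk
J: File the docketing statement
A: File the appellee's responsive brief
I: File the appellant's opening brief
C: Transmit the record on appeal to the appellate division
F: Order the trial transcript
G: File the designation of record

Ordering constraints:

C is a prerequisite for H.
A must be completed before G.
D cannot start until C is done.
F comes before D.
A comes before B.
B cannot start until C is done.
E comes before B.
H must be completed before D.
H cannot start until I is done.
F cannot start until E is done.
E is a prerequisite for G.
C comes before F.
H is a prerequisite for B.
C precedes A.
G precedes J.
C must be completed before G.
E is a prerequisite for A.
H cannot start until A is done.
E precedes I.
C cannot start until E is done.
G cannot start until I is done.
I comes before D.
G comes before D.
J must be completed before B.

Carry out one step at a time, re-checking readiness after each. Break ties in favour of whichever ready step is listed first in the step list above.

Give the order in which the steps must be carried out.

E has no prerequisites → E first.
Now I and C have their prerequisites met. I is listed earlier, so I next.
That leaves C as the only ready step → C.
Ready: A and F. A is listed earlier → A.
H and G now also ready, so the ready set is {H, F, G}; H is listed earlier → H.
F and G are both available; F is listed earlier → F.
That leaves G as the only ready step → G.
D and J are both available; D is listed earlier → D.
That leaves J as the only ready step → J.
That leaves B as the only ready step → B.

E I C A H F G D J B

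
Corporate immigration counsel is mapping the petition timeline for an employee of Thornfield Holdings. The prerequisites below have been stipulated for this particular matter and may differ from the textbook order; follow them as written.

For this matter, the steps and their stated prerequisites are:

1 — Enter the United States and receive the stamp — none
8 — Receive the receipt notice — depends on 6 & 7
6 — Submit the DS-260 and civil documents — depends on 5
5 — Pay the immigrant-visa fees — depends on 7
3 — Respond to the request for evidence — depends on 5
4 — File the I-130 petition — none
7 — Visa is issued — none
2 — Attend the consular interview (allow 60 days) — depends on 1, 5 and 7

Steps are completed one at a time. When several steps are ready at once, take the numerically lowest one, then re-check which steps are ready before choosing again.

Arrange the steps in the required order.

1, 4, 7, 5, 2, 3, 6, 8

1, 4 and 7 have no prerequisites; 1 has the earlier label, so 1 is first.
Now 4 and 7 have their prerequisites met. 4 has the earlier label, so 4 next.
That leaves 7 as the only ready step → 7.
That leaves 5 as the only ready step → 5.
Now 2, 3 and 6 have their prerequisites met. 2 has the earlier label, so 2 next.
Now 3 and 6 have their prerequisites met. 3 has the earlier label, so 3 next.
6 is the only step now ready → 6.
8 needed 6 and 7, now all done → 8.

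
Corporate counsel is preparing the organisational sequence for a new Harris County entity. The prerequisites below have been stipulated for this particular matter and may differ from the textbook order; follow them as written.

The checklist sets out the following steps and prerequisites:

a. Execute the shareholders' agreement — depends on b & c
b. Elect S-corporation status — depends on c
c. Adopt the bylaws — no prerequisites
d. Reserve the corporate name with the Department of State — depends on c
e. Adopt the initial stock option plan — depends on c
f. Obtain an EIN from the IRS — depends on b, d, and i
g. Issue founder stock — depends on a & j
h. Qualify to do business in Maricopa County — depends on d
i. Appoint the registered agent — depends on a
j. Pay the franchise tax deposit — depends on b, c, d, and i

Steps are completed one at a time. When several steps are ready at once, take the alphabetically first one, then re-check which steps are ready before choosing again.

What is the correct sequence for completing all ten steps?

c → b → a → d → e → h → i → f → j → g

c is the only step with nothing outstanding, so it goes first.
Now b, d and e have their prerequisites met. b has the earlier label, so b next.
Ready: a, d and e. a has the earlier label → a.
i now also ready, so the ready set is {d, e, i}; d has the earlier label → d.
h now also ready, so the ready set is {e, h, i}; e has the earlier label → e.
h and i are both available; h has the earlier label → h.
i needed a, now all done → i.
Now f and j have their prerequisites met. f has the earlier label, so f next.
j needed b, c, d and i, now all done → j.
g is the only step now ready → g.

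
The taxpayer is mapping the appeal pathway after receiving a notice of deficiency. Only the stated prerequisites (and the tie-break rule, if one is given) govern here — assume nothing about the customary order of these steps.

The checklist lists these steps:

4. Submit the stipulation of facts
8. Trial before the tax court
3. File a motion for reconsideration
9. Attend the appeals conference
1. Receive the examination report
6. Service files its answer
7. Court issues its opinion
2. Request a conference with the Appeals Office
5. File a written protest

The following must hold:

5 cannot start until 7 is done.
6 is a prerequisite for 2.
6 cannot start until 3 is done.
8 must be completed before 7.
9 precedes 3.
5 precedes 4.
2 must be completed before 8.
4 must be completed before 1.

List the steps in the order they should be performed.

9 has no prerequisites → 9 first.
3 is the only step now ready → 3.
That leaves 6 as the only ready step → 6.
That leaves 2 as the only ready step → 2.
8 needed 2, now all done → 8.
Next only 7 has its prerequisites met → 7.
5 needed 7, now all done → 5.
That leaves 4 as the only ready step → 4.
Next only 1 has its prerequisites met → 1.

9, 3, 6, 2, 8, 7, 5, 4, 1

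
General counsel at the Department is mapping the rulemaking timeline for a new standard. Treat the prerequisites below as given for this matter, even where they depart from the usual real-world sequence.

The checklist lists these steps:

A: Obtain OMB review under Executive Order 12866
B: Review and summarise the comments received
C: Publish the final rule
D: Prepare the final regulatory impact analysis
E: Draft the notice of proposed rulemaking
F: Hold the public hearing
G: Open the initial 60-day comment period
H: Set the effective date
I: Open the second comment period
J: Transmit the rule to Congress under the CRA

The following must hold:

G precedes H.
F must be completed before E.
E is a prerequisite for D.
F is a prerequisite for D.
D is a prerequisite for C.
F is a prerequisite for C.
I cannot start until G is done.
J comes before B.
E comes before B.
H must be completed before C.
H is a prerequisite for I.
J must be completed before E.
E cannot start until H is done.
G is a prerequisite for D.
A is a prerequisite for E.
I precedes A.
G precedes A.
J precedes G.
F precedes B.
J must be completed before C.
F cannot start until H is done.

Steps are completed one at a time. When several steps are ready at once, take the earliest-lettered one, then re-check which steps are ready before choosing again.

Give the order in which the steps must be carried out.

J has no prerequisites → J first.
G is the only step now ready → G.
H needed G, now all done → H.
F and I are both available; F has the earlier label → F.
I needed G and H, now all done → I.
A is the only step now ready → A.
Next only E has its prerequisites met → E.
Now B and D have their prerequisites met. B has the earlier label, so B next.
That leaves D as the only ready step → D.
That leaves C as the only ready step → C.

J, G, H, F, I, A, E, B, D, C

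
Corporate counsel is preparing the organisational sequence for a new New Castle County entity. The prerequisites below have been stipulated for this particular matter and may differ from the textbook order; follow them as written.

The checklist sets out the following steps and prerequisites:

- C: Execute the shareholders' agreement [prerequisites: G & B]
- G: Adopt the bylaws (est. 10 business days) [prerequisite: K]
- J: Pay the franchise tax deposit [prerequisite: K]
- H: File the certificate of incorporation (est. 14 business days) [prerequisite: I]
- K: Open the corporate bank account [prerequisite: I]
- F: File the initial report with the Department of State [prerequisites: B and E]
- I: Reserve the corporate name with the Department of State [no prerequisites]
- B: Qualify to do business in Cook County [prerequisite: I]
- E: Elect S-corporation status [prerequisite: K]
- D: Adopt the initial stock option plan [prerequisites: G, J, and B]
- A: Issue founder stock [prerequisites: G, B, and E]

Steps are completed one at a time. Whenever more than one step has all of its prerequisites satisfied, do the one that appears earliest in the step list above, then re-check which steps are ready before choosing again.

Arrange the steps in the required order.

I, H, K, G, J, B, C, E, F, D, A

I is the only step with nothing outstanding, so it goes first.
Now H, K and B have their prerequisites met. H is listed earlier, so H next.
Ready: K and B. K is listed earlier → K.
G, J and E now also ready, so the ready set is {G, J, B, E}; G is listed earlier → G.
Now J, B and E have their prerequisites met. J is listed earlier, so J next.
Now B and E have their prerequisites met. B is listed earlier, so B next.
C and D now also ready, so the ready set is {C, E, D}; C is listed earlier → C.
Now E and D have their prerequisites met. E is listed earlier, so E next.
Ready: F, D and A. F is listed earlier → F.
Ready: D and A. D is listed earlier → D.
Next only A has its prerequisites met → A.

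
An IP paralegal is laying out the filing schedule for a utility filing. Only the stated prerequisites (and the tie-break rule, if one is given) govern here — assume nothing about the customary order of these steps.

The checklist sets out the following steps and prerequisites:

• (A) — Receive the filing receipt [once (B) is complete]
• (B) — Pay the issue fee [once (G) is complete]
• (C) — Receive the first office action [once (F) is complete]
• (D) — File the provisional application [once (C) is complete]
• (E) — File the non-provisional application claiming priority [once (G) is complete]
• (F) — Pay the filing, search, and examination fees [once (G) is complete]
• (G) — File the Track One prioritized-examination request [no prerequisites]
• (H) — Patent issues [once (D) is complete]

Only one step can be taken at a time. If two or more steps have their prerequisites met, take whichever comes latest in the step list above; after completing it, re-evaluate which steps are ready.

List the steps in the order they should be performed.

(G) (F) (E) (C) (D) (H) (B) (A)

(G) has no prerequisites → (G) first.
Now (F), (E) and (B) have their prerequisites met. (F) is listed later, so (F) next.
(C) now also ready, so the ready set is {(E), (C), (B)}; (E) is listed later → (E).
(C) and (B) are both available; (C) is listed later → (C).
(D) and (B) are both available; (D) is listed later → (D).
(H) now also ready, so the ready set is {(H), (B)}; (H) is listed later → (H).
(B) needed (G), now all done → (B).
Next only (A) has its prerequisites met → (A).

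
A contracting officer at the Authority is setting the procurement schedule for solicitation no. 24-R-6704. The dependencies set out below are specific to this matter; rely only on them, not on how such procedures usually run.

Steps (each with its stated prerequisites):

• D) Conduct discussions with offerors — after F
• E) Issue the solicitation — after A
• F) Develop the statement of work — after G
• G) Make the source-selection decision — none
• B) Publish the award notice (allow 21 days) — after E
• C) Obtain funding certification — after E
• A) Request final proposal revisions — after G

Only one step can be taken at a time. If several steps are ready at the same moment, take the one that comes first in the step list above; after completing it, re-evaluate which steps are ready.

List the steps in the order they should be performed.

G has no prerequisites → G first.
F and A are both available; F is listed earlier → F.
D now also ready, so the ready set is {D, A}; D is listed earlier → D.
A is the only step now ready → A.
E is the only step now ready → E.
B and C are both available; B is listed earlier → B.
Next only C has its prerequisites met → C.

G, F, D, A, E, B, C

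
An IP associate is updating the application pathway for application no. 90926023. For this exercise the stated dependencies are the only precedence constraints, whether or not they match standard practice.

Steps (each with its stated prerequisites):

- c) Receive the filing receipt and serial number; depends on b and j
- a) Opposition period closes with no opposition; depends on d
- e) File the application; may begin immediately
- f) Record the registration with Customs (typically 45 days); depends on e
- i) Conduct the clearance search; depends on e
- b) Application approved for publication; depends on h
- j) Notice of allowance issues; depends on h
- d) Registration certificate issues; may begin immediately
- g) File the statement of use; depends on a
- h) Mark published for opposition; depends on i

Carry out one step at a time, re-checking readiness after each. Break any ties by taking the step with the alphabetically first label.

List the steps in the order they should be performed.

Nothing is required for d and e. d has the earlier label → d first.
Ready: a and e. a has the earlier label → a.
g now also ready, so the ready set is {e, g}; e has the earlier label → e.
Ready: f, g and i. f has the earlier label → f.
Ready: g and i. g has the earlier label → g.
i needed e, now all done → i.
h is the only step now ready → h.
Ready: b and j. b has the earlier label → b.
j is the only step now ready → j.
That leaves c as the only ready step → c.

d → a → e → f → g → i → h → b → j → c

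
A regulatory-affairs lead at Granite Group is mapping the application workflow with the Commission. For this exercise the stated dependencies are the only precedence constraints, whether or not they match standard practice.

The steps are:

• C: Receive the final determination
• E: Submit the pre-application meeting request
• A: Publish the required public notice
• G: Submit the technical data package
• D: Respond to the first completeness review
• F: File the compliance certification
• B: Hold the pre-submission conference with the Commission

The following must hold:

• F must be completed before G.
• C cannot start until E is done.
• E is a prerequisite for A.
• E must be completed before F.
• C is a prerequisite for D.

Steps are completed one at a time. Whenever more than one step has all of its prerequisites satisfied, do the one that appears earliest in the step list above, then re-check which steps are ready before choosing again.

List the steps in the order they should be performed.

E C A D F G B

Nothing is required for E and B. E is listed earlier → E first.
Ready: C, A, F and B. C is listed earlier → C.
D now also ready, so the ready set is {A, D, F, B}; A is listed earlier → A.
D, F and B are all available; D is listed earlier → D.
Now F and B have their prerequisites met. F is listed earlier, so F next.
G now also ready, so the ready set is {G, B}; G is listed earlier → G.
That leaves B as the only ready step → B.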